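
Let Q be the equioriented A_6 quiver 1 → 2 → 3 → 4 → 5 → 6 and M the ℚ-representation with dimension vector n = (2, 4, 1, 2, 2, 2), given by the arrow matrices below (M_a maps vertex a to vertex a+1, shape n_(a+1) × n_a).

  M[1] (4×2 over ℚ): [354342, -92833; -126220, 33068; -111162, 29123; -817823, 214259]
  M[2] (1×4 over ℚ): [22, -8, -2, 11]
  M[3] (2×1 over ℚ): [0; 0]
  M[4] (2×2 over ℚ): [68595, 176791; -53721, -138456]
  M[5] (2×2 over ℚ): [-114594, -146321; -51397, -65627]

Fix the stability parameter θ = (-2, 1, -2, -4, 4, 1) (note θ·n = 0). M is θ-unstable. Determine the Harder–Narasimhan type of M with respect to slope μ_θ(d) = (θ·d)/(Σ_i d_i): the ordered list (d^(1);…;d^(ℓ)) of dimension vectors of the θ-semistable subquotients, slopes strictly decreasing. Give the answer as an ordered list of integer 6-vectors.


Via rank(M_{q-1}∘⋯∘M_p): M ≅ I[1,2], I[1,3], I[2,2]^2, I[4,6]^2.
μ_θ-semistable layers: μ^(1)=5/2; μ^(2)=1; μ^(3)=-1/2; μ^(4)=-2; μ^(5)=-4

((0, 0, 0, 0, 2, 2); (0, 3, 0, 0, 0, 0); (0, 1, 1, 0, 0, 0); (2, 0, 0, 0, 0, 0); (0, 0, 0, 2, 0, 0))


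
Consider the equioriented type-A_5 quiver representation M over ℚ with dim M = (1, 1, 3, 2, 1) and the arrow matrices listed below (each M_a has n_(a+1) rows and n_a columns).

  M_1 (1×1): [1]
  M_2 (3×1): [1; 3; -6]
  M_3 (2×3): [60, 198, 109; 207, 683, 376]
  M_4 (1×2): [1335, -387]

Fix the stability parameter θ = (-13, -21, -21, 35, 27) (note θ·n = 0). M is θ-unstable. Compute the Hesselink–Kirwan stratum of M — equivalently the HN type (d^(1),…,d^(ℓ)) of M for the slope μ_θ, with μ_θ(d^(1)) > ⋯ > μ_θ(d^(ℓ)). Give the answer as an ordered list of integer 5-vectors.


Via rank(M_{q-1}∘⋯∘M_p): M ≅ I[1,3], I[3,4], I[3,5].
μ_θ-semistable layers: μ^(1)=35; μ^(2)=31; μ^(3)=-55/3; μ^(4)=-21

((0, 0, 0, 1, 0); (0, 0, 0, 1, 1); (1, 1, 1, 0, 0); (0, 0, 2, 0, 0))


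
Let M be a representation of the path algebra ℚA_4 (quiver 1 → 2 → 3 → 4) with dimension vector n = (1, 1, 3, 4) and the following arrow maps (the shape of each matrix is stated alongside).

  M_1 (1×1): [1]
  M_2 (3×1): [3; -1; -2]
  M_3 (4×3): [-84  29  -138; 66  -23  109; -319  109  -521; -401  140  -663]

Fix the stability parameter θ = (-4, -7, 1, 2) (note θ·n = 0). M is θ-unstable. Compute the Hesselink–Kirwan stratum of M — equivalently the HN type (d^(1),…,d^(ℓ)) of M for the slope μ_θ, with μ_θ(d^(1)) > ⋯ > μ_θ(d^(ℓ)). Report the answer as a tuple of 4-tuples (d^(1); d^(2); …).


Barcode: M ≅ I[1,4], I[3,4]^2, I[4,4]. HN layers by μ_θ (3 steps, strictly decreasing):
  μ^(1)=2; μ^(2)=1; μ^(3)=-11/2

((0, 0, 0, 4); (0, 0, 3, 0); (1, 1, 0, 0))


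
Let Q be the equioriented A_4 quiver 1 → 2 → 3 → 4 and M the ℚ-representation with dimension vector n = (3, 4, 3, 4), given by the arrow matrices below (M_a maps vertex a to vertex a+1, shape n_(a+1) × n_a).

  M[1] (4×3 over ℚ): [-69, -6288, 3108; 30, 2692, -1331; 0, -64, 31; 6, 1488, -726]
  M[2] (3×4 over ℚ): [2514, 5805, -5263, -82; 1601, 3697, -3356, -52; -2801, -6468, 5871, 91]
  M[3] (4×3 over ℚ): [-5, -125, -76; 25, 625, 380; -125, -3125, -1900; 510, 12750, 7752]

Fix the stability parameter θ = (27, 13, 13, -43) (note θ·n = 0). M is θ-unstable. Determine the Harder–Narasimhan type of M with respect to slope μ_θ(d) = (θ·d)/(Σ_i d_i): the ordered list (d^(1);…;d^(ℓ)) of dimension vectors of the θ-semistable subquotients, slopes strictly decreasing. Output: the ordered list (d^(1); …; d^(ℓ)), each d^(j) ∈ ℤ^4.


Barcode: M ≅ I[1,2], I[1,3], I[1,4], I[2,3], I[4,4]^3. HN layers by μ_θ (5 steps, strictly decreasing):
  μ^(1)=20; μ^(2)=53/3; μ^(3)=13; μ^(4)=5/2; μ^(5)=-43

((1, 1, 0, 0); (1, 1, 1, 0); (0, 1, 1, 0); (1, 1, 1, 1); (0, 0, 0, 3))


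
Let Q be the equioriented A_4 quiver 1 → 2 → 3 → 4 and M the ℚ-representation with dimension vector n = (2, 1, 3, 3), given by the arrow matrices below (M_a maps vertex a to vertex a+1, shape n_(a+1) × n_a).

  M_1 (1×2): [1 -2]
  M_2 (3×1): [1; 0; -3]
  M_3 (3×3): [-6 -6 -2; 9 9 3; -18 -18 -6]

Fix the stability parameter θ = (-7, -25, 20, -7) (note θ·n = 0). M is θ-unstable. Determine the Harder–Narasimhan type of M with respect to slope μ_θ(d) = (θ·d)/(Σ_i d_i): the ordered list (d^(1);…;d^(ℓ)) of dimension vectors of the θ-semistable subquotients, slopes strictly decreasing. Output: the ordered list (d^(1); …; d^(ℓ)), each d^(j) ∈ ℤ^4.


Barcode: M ≅ I[1,1], I[1,3], I[3,3], I[3,4], I[4,4]^2. HN layers by μ_θ (4 steps, strictly decreasing):
  μ^(1)=20; μ^(2)=13/2; μ^(3)=-7; μ^(4)=-16

((0, 0, 2, 0); (0, 0, 1, 1); (1, 0, 0, 2); (1, 1, 0, 0))


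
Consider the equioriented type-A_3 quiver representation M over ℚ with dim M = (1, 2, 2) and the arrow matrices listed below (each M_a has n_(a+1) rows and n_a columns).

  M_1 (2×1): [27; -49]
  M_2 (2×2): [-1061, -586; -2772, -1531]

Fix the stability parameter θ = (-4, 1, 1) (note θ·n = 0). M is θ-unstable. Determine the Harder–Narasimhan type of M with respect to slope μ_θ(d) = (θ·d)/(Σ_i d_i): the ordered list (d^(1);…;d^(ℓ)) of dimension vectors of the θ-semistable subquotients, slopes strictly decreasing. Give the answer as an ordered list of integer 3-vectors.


Barcode: M ≅ I[1,3], I[2,3]. HN layers by μ_θ (2 steps, strictly decreasing):
  μ^(1)=1; μ^(2)=-4

((0, 2, 2); (1, 0, 0))


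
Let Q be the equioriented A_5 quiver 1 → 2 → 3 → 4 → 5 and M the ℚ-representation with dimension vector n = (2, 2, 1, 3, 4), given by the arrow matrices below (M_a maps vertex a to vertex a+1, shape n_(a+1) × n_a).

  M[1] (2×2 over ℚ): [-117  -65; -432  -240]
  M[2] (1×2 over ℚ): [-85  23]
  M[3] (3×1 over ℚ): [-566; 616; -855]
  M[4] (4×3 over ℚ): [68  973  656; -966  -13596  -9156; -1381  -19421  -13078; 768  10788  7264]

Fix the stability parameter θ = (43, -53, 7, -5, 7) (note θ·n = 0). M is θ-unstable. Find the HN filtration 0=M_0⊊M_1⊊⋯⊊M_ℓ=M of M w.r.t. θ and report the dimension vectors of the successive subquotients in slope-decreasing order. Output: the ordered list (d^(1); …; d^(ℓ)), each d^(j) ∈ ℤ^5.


Via rank(M_{q-1}∘⋯∘M_p): M ≅ I[1,1], I[1,4], I[2,2], I[4,5]^2, I[5,5]^2.
μ_θ-semistable layers: μ^(1)=43; μ^(2)=7; μ^(3)=1; μ^(4)=-5; μ^(5)=-53

((1, 0, 0, 0, 0); (0, 0, 0, 0, 4); (0, 0, 1, 1, 0); (1, 1, 0, 2, 0); (0, 1, 0, 0, 0))


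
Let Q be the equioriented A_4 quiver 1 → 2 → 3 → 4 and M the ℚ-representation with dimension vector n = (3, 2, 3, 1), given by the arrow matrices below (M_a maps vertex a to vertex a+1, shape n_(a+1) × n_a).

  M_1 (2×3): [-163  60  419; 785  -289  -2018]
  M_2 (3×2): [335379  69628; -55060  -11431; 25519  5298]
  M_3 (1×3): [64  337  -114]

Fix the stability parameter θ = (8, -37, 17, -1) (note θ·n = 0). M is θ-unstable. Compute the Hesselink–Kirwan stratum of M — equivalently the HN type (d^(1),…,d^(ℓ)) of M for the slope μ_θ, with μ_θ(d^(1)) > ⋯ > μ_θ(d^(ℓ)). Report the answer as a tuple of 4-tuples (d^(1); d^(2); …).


Interval decomposition of M: I[1,1], I[1,3], I[1,4], I[3,3].
HN type (ℓ=3): μ^(1)=17; μ^(2)=8; μ^(3)=-29/2

((0, 0, 2, 0); (1, 0, 1, 1); (2, 2, 0, 0))


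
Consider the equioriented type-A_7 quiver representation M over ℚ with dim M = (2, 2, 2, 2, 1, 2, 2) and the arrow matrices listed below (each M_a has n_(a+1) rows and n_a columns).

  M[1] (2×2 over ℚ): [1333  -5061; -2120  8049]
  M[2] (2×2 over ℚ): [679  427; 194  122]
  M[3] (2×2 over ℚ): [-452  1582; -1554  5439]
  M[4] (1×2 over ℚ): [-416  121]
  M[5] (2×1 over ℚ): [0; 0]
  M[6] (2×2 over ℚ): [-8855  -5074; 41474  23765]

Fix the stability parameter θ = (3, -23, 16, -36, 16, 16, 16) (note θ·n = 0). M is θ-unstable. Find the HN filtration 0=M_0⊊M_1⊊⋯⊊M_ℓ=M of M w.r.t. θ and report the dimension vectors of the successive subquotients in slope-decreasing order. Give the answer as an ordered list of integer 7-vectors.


Interval decomposition of M: I[1,2], I[1,3], I[3,5], I[4,4], I[6,7]^2.
HN type (ℓ=3): μ^(1)=16; μ^(2)=-10; μ^(3)=-36

((0, 0, 1, 0, 1, 2, 2); (2, 2, 1, 1, 0, 0, 0); (0, 0, 0, 1, 0, 0, 0))


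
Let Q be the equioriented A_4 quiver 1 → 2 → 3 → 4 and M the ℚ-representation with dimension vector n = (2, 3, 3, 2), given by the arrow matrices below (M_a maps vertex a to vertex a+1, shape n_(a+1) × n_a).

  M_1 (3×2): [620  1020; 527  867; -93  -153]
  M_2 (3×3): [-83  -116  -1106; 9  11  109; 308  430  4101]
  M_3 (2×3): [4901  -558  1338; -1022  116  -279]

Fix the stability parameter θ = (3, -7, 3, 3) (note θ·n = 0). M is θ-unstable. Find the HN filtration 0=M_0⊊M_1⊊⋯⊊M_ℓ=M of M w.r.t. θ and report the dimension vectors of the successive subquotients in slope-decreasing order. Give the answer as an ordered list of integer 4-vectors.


Via rank(M_{q-1}∘⋯∘M_p): M ≅ I[1,1], I[1,4], I[2,3], I[2,4].
μ_θ-semistable layers: μ^(1)=3; μ^(2)=-2; μ^(3)=-7

((1, 0, 3, 2); (1, 1, 0, 0); (0, 2, 0, 0))


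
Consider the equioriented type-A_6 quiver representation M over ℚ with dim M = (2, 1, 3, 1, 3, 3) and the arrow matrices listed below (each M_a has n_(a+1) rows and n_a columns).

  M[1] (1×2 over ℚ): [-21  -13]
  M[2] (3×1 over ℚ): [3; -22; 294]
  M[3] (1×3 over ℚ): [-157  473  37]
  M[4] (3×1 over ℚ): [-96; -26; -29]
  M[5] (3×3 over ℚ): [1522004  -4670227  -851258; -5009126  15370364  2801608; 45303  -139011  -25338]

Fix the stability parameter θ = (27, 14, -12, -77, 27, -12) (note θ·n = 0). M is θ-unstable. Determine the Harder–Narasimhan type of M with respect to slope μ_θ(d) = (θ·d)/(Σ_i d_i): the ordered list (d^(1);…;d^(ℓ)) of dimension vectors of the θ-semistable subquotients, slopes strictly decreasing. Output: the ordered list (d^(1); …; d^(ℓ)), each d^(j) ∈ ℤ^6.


Via rank(M_{q-1}∘⋯∘M_p): M ≅ I[1,1], I[1,5], I[3,3]^2, I[5,6]^2, I[6,6].
μ_θ-semistable layers: μ^(1)=27; μ^(2)=15/2; μ^(3)=-12

((1, 0, 0, 0, 1, 0); (0, 0, 0, 0, 2, 2); (1, 1, 3, 1, 0, 1))


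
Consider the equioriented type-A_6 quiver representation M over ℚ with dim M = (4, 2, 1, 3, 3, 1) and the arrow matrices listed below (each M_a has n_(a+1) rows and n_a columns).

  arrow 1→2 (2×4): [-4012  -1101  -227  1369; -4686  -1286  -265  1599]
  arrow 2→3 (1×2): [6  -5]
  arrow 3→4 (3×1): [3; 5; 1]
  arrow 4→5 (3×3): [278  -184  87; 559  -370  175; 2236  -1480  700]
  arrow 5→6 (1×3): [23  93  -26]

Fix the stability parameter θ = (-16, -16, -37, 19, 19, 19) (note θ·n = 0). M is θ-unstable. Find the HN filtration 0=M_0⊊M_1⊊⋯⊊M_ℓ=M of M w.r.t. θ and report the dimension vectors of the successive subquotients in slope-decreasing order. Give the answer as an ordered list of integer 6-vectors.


Interval decomposition of M: I[1,1]^2, I[1,2], I[1,6], I[4,4], I[4,5], I[5,5].
HN type (ℓ=3): μ^(1)=19; μ^(2)=-16; μ^(3)=-23

((0, 0, 0, 3, 3, 1); (3, 1, 0, 0, 0, 0); (1, 1, 1, 0, 0, 0))


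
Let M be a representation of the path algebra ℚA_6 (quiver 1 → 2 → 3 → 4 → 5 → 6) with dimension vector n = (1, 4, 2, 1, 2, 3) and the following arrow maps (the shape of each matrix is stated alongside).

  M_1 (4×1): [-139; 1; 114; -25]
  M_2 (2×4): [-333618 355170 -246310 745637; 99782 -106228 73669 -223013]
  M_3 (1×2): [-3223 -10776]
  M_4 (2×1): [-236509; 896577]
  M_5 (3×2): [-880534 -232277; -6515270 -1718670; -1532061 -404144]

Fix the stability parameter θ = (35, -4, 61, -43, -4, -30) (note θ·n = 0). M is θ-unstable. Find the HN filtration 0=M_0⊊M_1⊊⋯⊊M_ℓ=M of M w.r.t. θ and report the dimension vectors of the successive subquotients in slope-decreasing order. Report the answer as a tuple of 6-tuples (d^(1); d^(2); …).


Interval decomposition of M: I[1,6], I[2,2]^2, I[2,3], I[5,6], I[6,6].
HN type (ℓ=5): μ^(1)=61; μ^(2)=5/2; μ^(3)=-4; μ^(4)=-17; μ^(5)=-30

((0, 0, 1, 0, 0, 0); (1, 1, 1, 1, 1, 1); (0, 3, 0, 0, 0, 0); (0, 0, 0, 0, 1, 1); (0, 0, 0, 0, 0, 1))


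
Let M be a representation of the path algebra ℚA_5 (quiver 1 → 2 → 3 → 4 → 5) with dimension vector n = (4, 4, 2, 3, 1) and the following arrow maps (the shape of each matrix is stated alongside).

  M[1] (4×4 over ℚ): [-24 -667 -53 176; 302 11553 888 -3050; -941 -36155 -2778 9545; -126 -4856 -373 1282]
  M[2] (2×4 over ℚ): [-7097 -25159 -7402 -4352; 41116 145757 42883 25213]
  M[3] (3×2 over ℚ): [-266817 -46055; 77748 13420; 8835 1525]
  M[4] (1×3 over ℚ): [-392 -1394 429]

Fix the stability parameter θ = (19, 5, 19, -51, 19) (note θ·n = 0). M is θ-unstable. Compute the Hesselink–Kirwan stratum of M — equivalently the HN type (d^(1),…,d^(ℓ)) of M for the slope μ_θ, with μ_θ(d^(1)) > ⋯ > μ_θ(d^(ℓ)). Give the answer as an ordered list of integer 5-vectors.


Barcode: M ≅ I[1,1], I[1,2], I[1,3], I[1,5], I[2,2], I[4,4]^2. HN layers by μ_θ (5 steps, strictly decreasing):
  μ^(1)=19; μ^(2)=12; μ^(3)=5; μ^(4)=-2; μ^(5)=-51

((1, 0, 1, 0, 1); (2, 2, 0, 0, 0); (0, 1, 0, 0, 0); (1, 1, 1, 1, 0); (0, 0, 0, 2, 0))


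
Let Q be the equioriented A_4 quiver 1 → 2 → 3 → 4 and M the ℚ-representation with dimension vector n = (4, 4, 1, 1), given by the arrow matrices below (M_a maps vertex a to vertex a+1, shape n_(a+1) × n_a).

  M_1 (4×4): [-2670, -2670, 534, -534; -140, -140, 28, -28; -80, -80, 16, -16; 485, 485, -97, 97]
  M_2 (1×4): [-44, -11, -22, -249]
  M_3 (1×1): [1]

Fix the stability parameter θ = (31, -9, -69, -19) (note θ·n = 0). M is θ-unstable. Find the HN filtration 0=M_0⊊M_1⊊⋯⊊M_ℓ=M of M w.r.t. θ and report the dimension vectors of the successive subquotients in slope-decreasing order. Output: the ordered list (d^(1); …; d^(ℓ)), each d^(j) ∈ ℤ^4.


Barcode: M ≅ I[1,1]^3, I[1,4], I[2,2]^3. HN layers by μ_θ (3 steps, strictly decreasing):
  μ^(1)=31; μ^(2)=-9; μ^(3)=-33/2

((3, 0, 0, 0); (0, 3, 0, 0); (1, 1, 1, 1))


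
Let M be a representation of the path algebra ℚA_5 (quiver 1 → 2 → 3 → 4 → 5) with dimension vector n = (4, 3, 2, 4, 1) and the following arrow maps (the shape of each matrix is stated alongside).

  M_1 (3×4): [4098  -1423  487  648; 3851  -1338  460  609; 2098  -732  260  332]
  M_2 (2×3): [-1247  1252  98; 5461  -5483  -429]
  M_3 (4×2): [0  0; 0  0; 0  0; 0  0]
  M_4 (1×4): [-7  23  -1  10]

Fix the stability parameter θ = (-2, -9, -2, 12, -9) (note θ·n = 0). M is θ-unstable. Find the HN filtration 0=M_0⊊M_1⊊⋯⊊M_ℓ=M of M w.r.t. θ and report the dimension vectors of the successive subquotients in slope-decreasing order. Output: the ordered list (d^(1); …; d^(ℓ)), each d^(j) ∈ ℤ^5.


Interval decomposition of M: I[1,1], I[1,2], I[1,3]^2, I[4,4]^3, I[4,5].
HN type (ℓ=4): μ^(1)=12; μ^(2)=3/2; μ^(3)=-2; μ^(4)=-11/2

((0, 0, 0, 3, 0); (0, 0, 0, 1, 1); (1, 0, 2, 0, 0); (3, 3, 0, 0, 0))


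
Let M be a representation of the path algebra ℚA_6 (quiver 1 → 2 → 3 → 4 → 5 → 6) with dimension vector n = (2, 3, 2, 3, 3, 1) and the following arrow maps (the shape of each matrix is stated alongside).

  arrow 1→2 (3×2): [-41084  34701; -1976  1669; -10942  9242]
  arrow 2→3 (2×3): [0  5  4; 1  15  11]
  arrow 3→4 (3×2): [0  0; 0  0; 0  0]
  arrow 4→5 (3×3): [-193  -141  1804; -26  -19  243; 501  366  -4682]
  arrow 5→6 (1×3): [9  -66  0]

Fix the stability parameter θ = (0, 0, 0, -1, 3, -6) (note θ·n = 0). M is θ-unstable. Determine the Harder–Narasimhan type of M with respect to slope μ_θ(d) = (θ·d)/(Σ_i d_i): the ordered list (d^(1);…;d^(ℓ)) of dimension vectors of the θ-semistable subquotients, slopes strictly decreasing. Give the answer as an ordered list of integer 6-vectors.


Via rank(M_{q-1}∘⋯∘M_p): M ≅ I[1,3]^2, I[2,2], I[4,5]^2, I[4,6].
μ_θ-semistable layers: μ^(1)=3; μ^(2)=0; μ^(3)=-1; μ^(4)=-4/3

((0, 0, 0, 0, 2, 0); (2, 3, 2, 0, 0, 0); (0, 0, 0, 2, 0, 0); (0, 0, 0, 1, 1, 1))


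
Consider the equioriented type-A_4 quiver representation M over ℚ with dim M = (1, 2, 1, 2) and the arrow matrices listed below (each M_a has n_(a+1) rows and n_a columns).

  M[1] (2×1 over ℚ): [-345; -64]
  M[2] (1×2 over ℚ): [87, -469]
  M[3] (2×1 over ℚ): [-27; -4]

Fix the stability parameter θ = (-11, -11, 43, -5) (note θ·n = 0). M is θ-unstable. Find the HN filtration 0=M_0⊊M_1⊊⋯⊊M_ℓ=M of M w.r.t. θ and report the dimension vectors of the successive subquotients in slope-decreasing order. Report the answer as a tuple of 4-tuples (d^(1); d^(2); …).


Via rank(M_{q-1}∘⋯∘M_p): M ≅ I[1,4], I[2,2], I[4,4].
μ_θ-semistable layers: μ^(1)=19; μ^(2)=-5; μ^(3)=-11

((0, 0, 1, 1); (0, 0, 0, 1); (1, 2, 0, 0))


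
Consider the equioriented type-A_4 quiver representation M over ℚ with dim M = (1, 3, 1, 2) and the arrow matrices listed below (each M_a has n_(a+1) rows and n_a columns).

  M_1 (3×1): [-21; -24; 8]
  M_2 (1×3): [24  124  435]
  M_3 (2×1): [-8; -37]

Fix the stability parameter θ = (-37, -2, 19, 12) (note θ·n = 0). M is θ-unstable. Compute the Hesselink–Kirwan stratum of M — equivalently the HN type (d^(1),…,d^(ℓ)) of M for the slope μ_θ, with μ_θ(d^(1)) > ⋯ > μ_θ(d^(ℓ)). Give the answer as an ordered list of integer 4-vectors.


Interval decomposition of M: I[1,2], I[2,2], I[2,4], I[4,4].
HN type (ℓ=4): μ^(1)=31/2; μ^(2)=12; μ^(3)=-2; μ^(4)=-37

((0, 0, 1, 1); (0, 0, 0, 1); (0, 3, 0, 0); (1, 0, 0, 0))


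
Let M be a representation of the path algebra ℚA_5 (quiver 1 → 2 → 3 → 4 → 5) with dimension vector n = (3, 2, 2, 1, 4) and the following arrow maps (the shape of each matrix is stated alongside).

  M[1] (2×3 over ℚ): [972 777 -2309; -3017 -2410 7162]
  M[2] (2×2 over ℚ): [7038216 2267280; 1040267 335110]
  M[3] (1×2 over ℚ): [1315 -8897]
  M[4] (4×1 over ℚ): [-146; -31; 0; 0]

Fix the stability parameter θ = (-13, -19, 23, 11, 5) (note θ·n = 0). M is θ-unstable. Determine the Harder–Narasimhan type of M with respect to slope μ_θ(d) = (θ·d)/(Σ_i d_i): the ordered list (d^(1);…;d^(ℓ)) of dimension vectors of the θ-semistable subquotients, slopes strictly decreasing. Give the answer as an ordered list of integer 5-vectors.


Barcode: M ≅ I[1,1], I[1,2], I[1,5], I[3,3], I[5,5]^3. HN layers by μ_θ (5 steps, strictly decreasing):
  μ^(1)=23; μ^(2)=13; μ^(3)=5; μ^(4)=-13; μ^(5)=-16

((0, 0, 1, 0, 0); (0, 0, 1, 1, 1); (0, 0, 0, 0, 3); (1, 0, 0, 0, 0); (2, 2, 0, 0, 0))


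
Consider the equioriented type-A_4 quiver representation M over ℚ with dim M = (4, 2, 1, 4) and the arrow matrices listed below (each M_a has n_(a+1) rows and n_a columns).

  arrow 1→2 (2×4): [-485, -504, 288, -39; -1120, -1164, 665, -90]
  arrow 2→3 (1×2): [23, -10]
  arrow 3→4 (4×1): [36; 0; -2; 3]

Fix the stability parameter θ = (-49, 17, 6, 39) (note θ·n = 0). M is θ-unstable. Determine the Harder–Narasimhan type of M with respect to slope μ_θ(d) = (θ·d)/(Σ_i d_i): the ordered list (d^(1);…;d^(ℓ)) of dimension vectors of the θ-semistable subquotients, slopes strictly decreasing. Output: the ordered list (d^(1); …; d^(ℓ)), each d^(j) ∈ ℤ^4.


Via rank(M_{q-1}∘⋯∘M_p): M ≅ I[1,1]^2, I[1,2], I[1,4], I[4,4]^3.
μ_θ-semistable layers: μ^(1)=39; μ^(2)=17; μ^(3)=23/2; μ^(4)=-49

((0, 0, 0, 4); (0, 1, 0, 0); (0, 1, 1, 0); (4, 0, 0, 0))


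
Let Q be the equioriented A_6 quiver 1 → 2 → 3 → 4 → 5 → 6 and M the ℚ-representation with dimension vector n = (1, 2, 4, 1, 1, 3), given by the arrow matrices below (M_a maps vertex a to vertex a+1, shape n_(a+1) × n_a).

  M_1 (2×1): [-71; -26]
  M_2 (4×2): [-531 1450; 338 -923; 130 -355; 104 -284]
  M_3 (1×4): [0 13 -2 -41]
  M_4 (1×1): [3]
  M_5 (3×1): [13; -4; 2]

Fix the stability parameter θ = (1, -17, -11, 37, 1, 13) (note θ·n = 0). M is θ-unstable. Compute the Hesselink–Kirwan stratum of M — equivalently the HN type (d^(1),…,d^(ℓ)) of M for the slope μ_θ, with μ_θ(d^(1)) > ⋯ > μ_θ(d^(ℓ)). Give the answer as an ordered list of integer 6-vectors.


Via rank(M_{q-1}∘⋯∘M_p): M ≅ I[1,3], I[2,6], I[3,3]^2, I[6,6]^2.
μ_θ-semistable layers: μ^(1)=17; μ^(2)=13; μ^(3)=-9; μ^(4)=-11; μ^(5)=-17

((0, 0, 0, 1, 1, 1); (0, 0, 0, 0, 0, 2); (1, 1, 1, 0, 0, 0); (0, 0, 3, 0, 0, 0); (0, 1, 0, 0, 0, 0))


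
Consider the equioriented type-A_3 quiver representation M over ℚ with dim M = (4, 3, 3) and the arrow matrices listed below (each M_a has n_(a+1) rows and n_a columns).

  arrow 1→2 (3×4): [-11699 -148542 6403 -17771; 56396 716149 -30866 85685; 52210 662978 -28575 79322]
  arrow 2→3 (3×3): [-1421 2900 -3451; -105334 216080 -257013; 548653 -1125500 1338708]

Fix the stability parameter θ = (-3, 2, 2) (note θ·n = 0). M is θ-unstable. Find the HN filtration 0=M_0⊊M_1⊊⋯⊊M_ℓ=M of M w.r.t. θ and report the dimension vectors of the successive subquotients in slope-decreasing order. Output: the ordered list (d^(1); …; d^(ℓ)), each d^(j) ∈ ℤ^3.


Barcode: M ≅ I[1,1], I[1,2], I[1,3]^2, I[3,3]. HN layers by μ_θ (2 steps, strictly decreasing):
  μ^(1)=2; μ^(2)=-3

((0, 3, 3); (4, 0, 0))


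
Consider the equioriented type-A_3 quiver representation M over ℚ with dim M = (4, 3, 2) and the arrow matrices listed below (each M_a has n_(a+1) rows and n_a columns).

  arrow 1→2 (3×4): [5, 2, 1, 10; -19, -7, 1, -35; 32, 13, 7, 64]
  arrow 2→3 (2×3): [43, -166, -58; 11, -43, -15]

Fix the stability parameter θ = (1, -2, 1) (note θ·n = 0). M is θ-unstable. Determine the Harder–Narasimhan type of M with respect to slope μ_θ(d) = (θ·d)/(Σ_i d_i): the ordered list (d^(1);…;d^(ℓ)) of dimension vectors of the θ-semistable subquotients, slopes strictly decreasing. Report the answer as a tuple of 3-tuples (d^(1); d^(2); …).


Interval decomposition of M: I[1,1], I[1,2], I[1,3]^2.
HN type (ℓ=2): μ^(1)=1; μ^(2)=-1/2

((1, 0, 2); (3, 3, 0))


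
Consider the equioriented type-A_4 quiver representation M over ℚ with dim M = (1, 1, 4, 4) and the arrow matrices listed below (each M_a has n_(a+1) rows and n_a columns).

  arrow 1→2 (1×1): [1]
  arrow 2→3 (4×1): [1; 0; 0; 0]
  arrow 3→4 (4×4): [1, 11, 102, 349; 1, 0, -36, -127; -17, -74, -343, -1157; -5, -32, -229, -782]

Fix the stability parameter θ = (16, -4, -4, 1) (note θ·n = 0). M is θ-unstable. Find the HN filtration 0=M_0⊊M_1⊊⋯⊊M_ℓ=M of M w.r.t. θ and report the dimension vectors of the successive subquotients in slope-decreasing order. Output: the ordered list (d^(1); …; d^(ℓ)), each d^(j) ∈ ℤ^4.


Via rank(M_{q-1}∘⋯∘M_p): M ≅ I[1,4], I[3,4]^3.
μ_θ-semistable layers: μ^(1)=9/4; μ^(2)=1; μ^(3)=-4

((1, 1, 1, 1); (0, 0, 0, 3); (0, 0, 3, 0))


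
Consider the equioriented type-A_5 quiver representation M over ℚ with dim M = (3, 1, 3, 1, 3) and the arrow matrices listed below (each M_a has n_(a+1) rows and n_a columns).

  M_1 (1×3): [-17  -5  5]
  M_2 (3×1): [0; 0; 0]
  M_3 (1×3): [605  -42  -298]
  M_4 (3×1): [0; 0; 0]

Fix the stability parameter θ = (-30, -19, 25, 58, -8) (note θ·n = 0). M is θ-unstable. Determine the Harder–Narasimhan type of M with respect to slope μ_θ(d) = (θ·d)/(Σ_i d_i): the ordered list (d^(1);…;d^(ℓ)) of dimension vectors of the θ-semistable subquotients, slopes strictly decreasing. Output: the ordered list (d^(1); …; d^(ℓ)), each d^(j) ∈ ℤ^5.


Interval decomposition of M: I[1,1]^2, I[1,2], I[3,3]^2, I[3,4], I[5,5]^3.
HN type (ℓ=5): μ^(1)=58; μ^(2)=25; μ^(3)=-8; μ^(4)=-19; μ^(5)=-30

((0, 0, 0, 1, 0); (0, 0, 3, 0, 0); (0, 0, 0, 0, 3); (0, 1, 0, 0, 0); (3, 0, 0, 0, 0))


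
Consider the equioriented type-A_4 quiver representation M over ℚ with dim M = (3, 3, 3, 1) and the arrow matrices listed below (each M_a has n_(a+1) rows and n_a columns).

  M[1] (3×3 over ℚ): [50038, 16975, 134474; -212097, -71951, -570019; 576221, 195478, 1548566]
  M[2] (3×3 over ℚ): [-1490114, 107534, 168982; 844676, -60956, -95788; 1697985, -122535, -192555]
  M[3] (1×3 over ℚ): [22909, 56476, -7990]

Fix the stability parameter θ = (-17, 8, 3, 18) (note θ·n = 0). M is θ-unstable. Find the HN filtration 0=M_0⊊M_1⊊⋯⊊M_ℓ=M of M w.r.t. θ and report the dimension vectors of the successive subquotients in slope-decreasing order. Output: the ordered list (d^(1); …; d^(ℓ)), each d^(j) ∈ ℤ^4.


Interval decomposition of M: I[1,2]^2, I[1,3], I[3,3], I[3,4].
HN type (ℓ=5): μ^(1)=18; μ^(2)=8; μ^(3)=11/2; μ^(4)=3; μ^(5)=-17

((0, 0, 0, 1); (0, 2, 0, 0); (0, 1, 1, 0); (0, 0, 2, 0); (3, 0, 0, 0))


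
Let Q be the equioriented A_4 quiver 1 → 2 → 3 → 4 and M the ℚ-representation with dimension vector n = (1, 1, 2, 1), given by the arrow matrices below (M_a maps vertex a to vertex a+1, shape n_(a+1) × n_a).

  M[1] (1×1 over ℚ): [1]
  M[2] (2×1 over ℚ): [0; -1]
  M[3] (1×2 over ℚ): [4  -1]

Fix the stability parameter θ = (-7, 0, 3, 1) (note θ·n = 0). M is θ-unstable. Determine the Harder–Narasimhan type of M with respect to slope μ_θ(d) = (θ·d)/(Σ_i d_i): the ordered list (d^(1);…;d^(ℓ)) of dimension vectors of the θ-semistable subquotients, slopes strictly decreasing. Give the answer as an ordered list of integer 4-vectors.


Interval decomposition of M: I[1,4], I[3,3].
HN type (ℓ=4): μ^(1)=3; μ^(2)=2; μ^(3)=0; μ^(4)=-7

((0, 0, 1, 0); (0, 0, 1, 1); (0, 1, 0, 0); (1, 0, 0, 0))


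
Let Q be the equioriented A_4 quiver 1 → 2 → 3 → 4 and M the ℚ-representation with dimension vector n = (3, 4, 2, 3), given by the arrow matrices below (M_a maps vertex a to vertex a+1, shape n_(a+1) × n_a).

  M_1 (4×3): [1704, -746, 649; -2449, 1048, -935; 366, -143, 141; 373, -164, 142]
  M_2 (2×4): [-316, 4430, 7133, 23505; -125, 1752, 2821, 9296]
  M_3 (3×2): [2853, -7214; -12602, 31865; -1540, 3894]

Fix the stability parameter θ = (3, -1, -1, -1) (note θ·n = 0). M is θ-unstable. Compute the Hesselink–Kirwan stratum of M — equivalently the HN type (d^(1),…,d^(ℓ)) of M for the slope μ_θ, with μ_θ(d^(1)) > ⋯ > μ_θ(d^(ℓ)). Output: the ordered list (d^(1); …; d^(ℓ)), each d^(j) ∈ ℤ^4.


Interval decomposition of M: I[1,2], I[1,4]^2, I[2,2], I[4,4].
HN type (ℓ=3): μ^(1)=1; μ^(2)=0; μ^(3)=-1

((1, 1, 0, 0); (2, 2, 2, 2); (0, 1, 0, 1))


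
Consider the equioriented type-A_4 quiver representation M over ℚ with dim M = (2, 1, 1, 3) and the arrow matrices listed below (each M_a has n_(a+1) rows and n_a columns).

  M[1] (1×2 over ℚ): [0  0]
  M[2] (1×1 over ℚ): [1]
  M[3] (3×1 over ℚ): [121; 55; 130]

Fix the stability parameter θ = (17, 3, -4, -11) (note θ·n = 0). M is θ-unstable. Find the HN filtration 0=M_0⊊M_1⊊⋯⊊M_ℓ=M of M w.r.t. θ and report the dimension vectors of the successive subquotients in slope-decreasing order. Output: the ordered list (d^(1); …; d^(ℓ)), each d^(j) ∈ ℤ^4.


Interval decomposition of M: I[1,1]^2, I[2,4], I[4,4]^2.
HN type (ℓ=3): μ^(1)=17; μ^(2)=-4; μ^(3)=-11

((2, 0, 0, 0); (0, 1, 1, 1); (0, 0, 0, 2))


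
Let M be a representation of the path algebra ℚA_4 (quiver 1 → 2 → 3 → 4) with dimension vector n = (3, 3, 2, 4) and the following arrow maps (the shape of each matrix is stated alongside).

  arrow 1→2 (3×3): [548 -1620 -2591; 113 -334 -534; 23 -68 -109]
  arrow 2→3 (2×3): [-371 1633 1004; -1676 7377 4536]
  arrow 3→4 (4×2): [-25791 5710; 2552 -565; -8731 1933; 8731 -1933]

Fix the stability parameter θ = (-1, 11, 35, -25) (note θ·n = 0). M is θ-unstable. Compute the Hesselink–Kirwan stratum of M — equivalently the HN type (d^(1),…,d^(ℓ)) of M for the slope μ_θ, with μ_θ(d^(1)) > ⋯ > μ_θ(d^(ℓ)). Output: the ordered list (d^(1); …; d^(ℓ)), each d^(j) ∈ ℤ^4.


Via rank(M_{q-1}∘⋯∘M_p): M ≅ I[1,2], I[1,4]^2, I[4,4]^2.
μ_θ-semistable layers: μ^(1)=11; μ^(2)=7; μ^(3)=-1; μ^(4)=-25

((0, 1, 0, 0); (0, 2, 2, 2); (3, 0, 0, 0); (0, 0, 0, 2))


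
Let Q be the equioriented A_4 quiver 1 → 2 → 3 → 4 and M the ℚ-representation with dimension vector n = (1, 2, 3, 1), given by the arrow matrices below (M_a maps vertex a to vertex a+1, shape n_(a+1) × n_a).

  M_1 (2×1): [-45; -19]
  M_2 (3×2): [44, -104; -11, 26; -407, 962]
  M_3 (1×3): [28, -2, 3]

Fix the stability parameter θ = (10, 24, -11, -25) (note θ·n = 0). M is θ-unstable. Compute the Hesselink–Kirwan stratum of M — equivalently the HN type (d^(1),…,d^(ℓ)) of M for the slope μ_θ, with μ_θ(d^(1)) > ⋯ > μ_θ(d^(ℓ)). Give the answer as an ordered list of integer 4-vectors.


Barcode: M ≅ I[1,4], I[2,2], I[3,3]^2. HN layers by μ_θ (3 steps, strictly decreasing):
  μ^(1)=24; μ^(2)=-1/2; μ^(3)=-11

((0, 1, 0, 0); (1, 1, 1, 1); (0, 0, 2, 0))


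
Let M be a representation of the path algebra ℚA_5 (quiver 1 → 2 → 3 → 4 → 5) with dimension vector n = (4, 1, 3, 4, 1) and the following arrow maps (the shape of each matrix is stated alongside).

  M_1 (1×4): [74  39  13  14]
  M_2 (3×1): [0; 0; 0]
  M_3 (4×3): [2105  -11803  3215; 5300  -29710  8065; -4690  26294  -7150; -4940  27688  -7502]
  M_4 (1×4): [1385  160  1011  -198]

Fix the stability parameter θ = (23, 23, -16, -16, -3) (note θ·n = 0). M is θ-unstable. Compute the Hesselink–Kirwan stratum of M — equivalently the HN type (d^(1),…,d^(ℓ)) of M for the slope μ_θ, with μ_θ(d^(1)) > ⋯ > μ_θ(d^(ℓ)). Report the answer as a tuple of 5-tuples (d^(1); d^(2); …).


Interval decomposition of M: I[1,1]^3, I[1,2], I[3,3], I[3,4], I[3,5], I[4,4]^2.
HN type (ℓ=3): μ^(1)=23; μ^(2)=-3; μ^(3)=-16

((4, 1, 0, 0, 0); (0, 0, 0, 0, 1); (0, 0, 3, 4, 0))


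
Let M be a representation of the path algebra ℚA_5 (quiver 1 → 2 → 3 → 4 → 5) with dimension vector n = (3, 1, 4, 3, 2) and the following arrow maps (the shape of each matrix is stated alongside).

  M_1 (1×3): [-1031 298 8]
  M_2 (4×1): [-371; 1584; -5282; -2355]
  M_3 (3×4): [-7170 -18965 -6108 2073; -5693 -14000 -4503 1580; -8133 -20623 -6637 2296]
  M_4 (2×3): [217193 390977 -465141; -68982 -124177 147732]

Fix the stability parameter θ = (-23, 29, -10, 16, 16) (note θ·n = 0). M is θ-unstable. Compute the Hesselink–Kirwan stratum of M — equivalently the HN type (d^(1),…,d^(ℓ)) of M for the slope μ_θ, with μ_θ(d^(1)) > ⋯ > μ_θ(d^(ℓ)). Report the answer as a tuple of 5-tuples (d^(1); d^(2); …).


Interval decomposition of M: I[1,1]^2, I[1,5], I[3,3], I[3,4], I[3,5].
HN type (ℓ=4): μ^(1)=16; μ^(2)=19/2; μ^(3)=-10; μ^(4)=-23

((0, 0, 0, 3, 2); (0, 1, 1, 0, 0); (0, 0, 3, 0, 0); (3, 0, 0, 0, 0))


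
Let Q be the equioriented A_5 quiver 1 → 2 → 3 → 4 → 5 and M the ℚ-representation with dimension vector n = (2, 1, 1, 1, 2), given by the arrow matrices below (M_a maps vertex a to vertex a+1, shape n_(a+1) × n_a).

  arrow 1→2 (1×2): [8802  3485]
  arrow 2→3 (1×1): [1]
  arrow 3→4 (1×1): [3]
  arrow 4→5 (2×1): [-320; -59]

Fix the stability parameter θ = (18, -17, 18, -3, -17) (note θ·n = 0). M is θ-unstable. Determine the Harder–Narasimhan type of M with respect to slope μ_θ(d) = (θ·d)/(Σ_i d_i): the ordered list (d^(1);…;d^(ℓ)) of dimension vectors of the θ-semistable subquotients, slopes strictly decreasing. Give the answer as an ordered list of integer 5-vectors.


Via rank(M_{q-1}∘⋯∘M_p): M ≅ I[1,1], I[1,5], I[5,5].
μ_θ-semistable layers: μ^(1)=18; μ^(2)=-1/5; μ^(3)=-17

((1, 0, 0, 0, 0); (1, 1, 1, 1, 1); (0, 0, 0, 0, 1))


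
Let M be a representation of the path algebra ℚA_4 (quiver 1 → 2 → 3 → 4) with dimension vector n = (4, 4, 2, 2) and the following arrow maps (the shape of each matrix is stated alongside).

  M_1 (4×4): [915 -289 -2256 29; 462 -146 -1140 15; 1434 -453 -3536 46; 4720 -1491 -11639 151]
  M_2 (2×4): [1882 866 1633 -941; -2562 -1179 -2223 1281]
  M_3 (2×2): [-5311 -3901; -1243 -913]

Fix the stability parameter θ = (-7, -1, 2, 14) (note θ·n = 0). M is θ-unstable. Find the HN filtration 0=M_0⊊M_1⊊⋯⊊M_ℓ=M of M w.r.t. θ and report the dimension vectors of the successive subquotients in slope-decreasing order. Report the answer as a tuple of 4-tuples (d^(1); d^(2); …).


Via rank(M_{q-1}∘⋯∘M_p): M ≅ I[1,2]^2, I[1,3], I[1,4], I[4,4].
μ_θ-semistable layers: μ^(1)=14; μ^(2)=2; μ^(3)=-1; μ^(4)=-7

((0, 0, 0, 2); (0, 0, 2, 0); (0, 4, 0, 0); (4, 0, 0, 0))


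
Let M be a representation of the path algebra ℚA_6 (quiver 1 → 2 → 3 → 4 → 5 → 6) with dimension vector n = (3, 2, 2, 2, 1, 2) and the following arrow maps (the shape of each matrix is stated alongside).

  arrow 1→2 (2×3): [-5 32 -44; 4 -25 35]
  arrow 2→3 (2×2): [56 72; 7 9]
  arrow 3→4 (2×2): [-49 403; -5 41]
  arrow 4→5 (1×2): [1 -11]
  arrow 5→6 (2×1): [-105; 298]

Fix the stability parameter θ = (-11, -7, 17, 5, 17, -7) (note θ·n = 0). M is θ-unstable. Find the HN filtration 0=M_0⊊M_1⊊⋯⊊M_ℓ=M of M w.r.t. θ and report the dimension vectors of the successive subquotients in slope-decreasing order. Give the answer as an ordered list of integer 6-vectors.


Interval decomposition of M: I[1,1], I[1,2], I[1,4], I[3,6], I[6,6].
HN type (ℓ=4): μ^(1)=11; μ^(2)=8; μ^(3)=-7; μ^(4)=-11

((0, 0, 1, 1, 0, 0); (0, 0, 1, 1, 1, 1); (0, 2, 0, 0, 0, 1); (3, 0, 0, 0, 0, 0))


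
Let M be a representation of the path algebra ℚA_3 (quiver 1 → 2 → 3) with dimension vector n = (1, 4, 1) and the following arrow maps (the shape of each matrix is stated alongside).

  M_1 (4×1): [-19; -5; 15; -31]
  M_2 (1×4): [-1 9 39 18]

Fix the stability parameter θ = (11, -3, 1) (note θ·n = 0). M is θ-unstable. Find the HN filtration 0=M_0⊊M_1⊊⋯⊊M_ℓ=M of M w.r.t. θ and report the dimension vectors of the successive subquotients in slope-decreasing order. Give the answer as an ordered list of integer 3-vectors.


Barcode: M ≅ I[1,3], I[2,2]^3. HN layers by μ_θ (2 steps, strictly decreasing):
  μ^(1)=3; μ^(2)=-3

((1, 1, 1); (0, 3, 0))


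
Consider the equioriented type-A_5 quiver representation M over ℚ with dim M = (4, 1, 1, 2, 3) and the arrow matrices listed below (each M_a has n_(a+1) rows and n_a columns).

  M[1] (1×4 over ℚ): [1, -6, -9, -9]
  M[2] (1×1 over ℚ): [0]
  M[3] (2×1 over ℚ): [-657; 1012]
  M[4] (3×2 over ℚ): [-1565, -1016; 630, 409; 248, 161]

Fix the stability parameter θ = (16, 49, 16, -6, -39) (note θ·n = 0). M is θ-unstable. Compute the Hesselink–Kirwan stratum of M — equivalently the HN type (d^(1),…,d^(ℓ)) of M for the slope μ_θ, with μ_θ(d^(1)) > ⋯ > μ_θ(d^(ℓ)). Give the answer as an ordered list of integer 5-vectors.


Via rank(M_{q-1}∘⋯∘M_p): M ≅ I[1,1]^3, I[1,2], I[3,5], I[4,5], I[5,5].
μ_θ-semistable layers: μ^(1)=49; μ^(2)=16; μ^(3)=-29/3; μ^(4)=-45/2; μ^(5)=-39

((0, 1, 0, 0, 0); (4, 0, 0, 0, 0); (0, 0, 1, 1, 1); (0, 0, 0, 1, 1); (0, 0, 0, 0, 1))


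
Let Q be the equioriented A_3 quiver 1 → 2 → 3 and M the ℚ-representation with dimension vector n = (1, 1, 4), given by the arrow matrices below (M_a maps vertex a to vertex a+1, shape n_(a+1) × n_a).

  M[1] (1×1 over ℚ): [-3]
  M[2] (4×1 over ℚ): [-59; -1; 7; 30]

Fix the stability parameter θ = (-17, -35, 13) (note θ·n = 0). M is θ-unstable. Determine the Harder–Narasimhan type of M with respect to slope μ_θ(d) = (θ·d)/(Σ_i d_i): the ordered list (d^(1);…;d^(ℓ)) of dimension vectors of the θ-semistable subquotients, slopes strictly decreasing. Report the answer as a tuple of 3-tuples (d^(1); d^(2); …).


Via rank(M_{q-1}∘⋯∘M_p): M ≅ I[1,3], I[3,3]^3.
μ_θ-semistable layers: μ^(1)=13; μ^(2)=-26

((0, 0, 4); (1, 1, 0))


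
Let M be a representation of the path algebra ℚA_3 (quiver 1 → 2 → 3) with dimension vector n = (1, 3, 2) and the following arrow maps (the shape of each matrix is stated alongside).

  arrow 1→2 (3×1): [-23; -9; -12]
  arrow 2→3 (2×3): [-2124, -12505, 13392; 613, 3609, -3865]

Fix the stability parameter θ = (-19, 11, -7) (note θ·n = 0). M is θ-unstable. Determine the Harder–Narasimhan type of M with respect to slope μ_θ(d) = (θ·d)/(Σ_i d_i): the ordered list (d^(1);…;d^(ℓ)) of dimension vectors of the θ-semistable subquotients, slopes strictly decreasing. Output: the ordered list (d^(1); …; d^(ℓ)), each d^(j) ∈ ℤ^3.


Via rank(M_{q-1}∘⋯∘M_p): M ≅ I[1,3], I[2,2], I[2,3].
μ_θ-semistable layers: μ^(1)=11; μ^(2)=2; μ^(3)=-19

((0, 1, 0); (0, 2, 2); (1, 0, 0))


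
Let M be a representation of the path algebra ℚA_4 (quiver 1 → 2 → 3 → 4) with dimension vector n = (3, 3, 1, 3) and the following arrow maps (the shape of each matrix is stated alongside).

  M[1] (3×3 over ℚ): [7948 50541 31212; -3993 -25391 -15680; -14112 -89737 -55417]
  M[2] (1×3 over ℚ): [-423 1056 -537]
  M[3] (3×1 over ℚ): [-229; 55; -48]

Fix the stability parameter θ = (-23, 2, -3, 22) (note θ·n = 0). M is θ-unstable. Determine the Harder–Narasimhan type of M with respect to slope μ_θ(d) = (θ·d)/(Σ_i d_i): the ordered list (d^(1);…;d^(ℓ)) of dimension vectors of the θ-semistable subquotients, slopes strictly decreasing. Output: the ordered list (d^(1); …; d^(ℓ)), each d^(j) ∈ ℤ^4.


Interval decomposition of M: I[1,2]^2, I[1,4], I[4,4]^2.
HN type (ℓ=4): μ^(1)=22; μ^(2)=2; μ^(3)=-1/2; μ^(4)=-23

((0, 0, 0, 3); (0, 2, 0, 0); (0, 1, 1, 0); (3, 0, 0, 0))


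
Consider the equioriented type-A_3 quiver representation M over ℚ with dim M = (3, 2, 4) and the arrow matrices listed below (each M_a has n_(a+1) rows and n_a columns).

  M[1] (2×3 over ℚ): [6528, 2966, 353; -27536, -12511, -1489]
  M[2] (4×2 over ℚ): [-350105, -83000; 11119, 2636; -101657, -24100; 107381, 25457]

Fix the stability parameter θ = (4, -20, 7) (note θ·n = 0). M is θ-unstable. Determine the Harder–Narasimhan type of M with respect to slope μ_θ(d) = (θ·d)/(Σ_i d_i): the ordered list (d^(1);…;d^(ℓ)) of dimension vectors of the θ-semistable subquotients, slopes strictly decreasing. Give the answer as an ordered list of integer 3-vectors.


Interval decomposition of M: I[1,1], I[1,3]^2, I[3,3]^2.
HN type (ℓ=3): μ^(1)=7; μ^(2)=4; μ^(3)=-8

((0, 0, 4); (1, 0, 0); (2, 2, 0))


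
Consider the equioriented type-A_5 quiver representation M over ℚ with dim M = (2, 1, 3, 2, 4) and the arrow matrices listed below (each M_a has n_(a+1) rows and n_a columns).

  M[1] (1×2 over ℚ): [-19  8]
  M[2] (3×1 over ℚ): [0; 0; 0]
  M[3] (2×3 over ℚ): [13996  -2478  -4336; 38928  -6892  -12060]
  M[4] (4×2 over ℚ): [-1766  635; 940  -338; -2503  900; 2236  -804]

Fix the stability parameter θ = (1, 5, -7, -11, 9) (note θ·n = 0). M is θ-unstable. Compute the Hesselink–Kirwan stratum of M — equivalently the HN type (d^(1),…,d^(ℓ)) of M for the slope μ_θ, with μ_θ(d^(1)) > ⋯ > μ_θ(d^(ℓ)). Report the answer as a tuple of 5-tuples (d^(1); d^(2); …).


Via rank(M_{q-1}∘⋯∘M_p): M ≅ I[1,1], I[1,2], I[3,3], I[3,5]^2, I[5,5]^2.
μ_θ-semistable layers: μ^(1)=9; μ^(2)=5; μ^(3)=1; μ^(4)=-7; μ^(5)=-9

((0, 0, 0, 0, 4); (0, 1, 0, 0, 0); (2, 0, 0, 0, 0); (0, 0, 1, 0, 0); (0, 0, 2, 2, 0))


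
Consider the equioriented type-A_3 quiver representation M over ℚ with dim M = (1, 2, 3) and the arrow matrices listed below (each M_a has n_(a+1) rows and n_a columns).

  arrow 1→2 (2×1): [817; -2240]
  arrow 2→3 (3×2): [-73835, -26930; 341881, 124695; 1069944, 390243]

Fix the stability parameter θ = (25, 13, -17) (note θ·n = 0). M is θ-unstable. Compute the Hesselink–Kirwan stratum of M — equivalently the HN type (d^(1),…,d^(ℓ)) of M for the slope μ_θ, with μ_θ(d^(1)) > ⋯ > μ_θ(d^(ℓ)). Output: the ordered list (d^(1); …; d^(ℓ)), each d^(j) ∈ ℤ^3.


Interval decomposition of M: I[1,3], I[2,3], I[3,3].
HN type (ℓ=3): μ^(1)=7; μ^(2)=-2; μ^(3)=-17

((1, 1, 1); (0, 1, 1); (0, 0, 1))


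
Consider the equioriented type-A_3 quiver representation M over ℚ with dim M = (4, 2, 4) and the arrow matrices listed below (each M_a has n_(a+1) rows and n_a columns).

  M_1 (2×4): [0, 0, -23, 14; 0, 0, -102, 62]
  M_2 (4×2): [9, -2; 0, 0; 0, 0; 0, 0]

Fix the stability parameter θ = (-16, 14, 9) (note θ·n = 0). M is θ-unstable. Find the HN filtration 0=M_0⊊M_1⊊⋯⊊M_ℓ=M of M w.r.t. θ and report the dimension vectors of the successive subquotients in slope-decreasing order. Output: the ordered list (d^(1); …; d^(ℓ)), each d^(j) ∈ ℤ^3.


Via rank(M_{q-1}∘⋯∘M_p): M ≅ I[1,1]^2, I[1,2], I[1,3], I[3,3]^3.
μ_θ-semistable layers: μ^(1)=14; μ^(2)=23/2; μ^(3)=9; μ^(4)=-16

((0, 1, 0); (0, 1, 1); (0, 0, 3); (4, 0, 0))
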